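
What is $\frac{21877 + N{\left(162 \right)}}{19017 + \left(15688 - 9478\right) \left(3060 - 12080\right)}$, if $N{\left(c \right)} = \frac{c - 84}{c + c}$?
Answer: $- \frac{1181371}{3023739882} \approx -0.0003907$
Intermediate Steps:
$N{\left(c \right)} = \frac{-84 + c}{2 c}$
$\frac{21877 + N{\left(162 \right)}}{19017 + \left(15688 - 9478\right) \left(3060 - 12080\right)} = \frac{21877 + \frac{-84 + 162}{2 \cdot 162}}{19017 + \left(15688 - 9478\right) \left(3060 - 12080\right)} = \frac{21877 + \frac{1}{2} \cdot \frac{1}{162} \cdot 78}{19017 + 6210 \left(-9020\right)} = \frac{21877 + \frac{13}{54}}{19017 - 56014200} = \frac{1181371}{54 \left(-55995183\right)} = \frac{1181371}{54} \left(- \frac{1}{55995183}\right) = - \frac{1181371}{3023739882}$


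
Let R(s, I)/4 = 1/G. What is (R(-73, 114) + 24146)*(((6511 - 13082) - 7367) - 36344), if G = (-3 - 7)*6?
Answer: -18211587298/15 ≈ -1.2141e+9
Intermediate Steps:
G = -60 (G = -10*6 = -60)
R(s, I) = -1/15 (R(s, I) = 4/(-60) = 4*(-1/60) = -1/15)
(R(-73, 114) + 24146)*(((6511 - 13082) - 7367) - 36344) = (-1/15 + 24146)*(((6511 - 13082) - 7367) - 36344) = 362189*((-6571 - 7367) - 36344)/15 = 362189*(-13938 - 36344)/15 = (362189/15)*(-50282) = -18211587298/15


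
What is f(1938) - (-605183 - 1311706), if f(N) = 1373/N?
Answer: 3714932255/1938 ≈ 1.9169e+6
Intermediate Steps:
f(1938) - (-605183 - 1311706) = 1373/1938 - (-605183 - 1311706) = 1373*(1/1938) - 1*(-1916889) = 1373/1938 + 1916889 = 3714932255/1938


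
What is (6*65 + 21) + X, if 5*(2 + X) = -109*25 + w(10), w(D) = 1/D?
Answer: -6799/50 ≈ -135.98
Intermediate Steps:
w(D) = 1/D
X = -27349/50 (X = -2 + (-109*25 + 1/10)/5 = -2 + (-2725 + 1/10)/5 = -2 + (1/5)*(-27249/10) = -2 - 27249/50 = -27349/50 ≈ -546.98)
(6*65 + 21) + X = (6*65 + 21) - 27349/50 = (390 + 21) - 27349/50 = 411 - 27349/50 = -6799/50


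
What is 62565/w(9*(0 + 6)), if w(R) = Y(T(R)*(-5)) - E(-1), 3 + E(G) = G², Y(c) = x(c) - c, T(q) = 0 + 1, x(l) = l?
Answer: 62565/2 ≈ 31283.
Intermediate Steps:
T(q) = 1
Y(c) = 0 (Y(c) = c - c = 0)
E(G) = -3 + G²
w(R) = 2 (w(R) = 0 - (-3 + (-1)²) = 0 - (-3 + 1) = 0 - 1*(-2) = 0 + 2 = 2)
62565/w(9*(0 + 6)) = 62565/2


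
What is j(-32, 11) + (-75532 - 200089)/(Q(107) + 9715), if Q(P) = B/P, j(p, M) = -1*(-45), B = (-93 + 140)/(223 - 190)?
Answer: 570449289/34303712 ≈ 16.629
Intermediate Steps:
B = 47/33 ≈ 1.4242
j(p, M) = 45
Q(P) = 47/(33*P)
j(-32, 11) + (-75532 - 200089)/(Q(107) + 9715) = 45 + (-75532 - 200089)/((47/33)/107 + 9715) = 45 - 275621/((47/33)*(1/107) + 9715) = 45 - 275621/(47/3531 + 9715) = 45 - 275621/34303712/3531 = 45 - 275621*3531/34303712 = 45 - 973217751/34303712 = 570449289/34303712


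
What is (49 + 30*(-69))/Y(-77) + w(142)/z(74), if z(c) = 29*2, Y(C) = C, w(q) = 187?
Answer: 131617/4466 ≈ 29.471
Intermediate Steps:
z(c) = 58
(49 + 30*(-69))/Y(-77) + w(142)/z(74) = (49 + 30*(-69))/(-77) + 187/58 = (49 - 2070)*(-1/77) + 187*(1/58) = -2021*(-1/77) + 187/58 = 2021/77 + 187/58 = 131617/4466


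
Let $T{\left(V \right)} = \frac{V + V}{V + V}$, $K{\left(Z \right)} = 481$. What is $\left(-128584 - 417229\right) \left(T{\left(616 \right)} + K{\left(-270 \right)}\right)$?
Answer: $-263081866$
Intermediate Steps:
$T{\left(V \right)} = 1$ ($T{\left(V \right)} = \frac{2 V}{2 V} = 2 V \frac{1}{2 V} = 1$)
$\left(-128584 - 417229\right) \left(T{\left(616 \right)} + K{\left(-270 \right)}\right) = \left(-128584 - 417229\right) \left(1 + 481\right) = \left(-545813\right) 482 = -263081866$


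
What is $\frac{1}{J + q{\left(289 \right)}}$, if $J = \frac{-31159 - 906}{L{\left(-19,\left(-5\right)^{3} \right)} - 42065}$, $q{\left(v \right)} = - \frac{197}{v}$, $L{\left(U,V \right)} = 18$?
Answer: $\frac{12151583}{983526} \approx 12.355$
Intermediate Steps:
$J = \frac{32065}{42047}$ ($J = \frac{-31159 - 906}{18 - 42065} = - \frac{32065}{-42047} = \left(-32065\right) \left(- \frac{1}{42047}\right) = \frac{32065}{42047} \approx 0.7626$)
$\frac{1}{J + q{\left(289 \right)}} = \frac{1}{\frac{32065}{42047} - \frac{197}{289}} = \frac{1}{\frac{983526}{12151583}} = \frac{12151583}{983526}$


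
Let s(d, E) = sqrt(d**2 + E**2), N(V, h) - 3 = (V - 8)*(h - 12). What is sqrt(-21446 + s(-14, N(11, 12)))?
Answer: sqrt(-21446 + sqrt(205)) ≈ 146.4*I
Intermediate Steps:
N(V, h) = 3 + (-12 + h)*(-8 + V) (N(V, h) = 3 + (V - 8)*(h - 12) = 3 + (-8 + V)*(-12 + h) = 3 + (-12 + h)*(-8 + V))
s(d, E) = sqrt(E**2 + d**2)
sqrt(-21446 + s(-14, N(11, 12))) = sqrt(-21446 + sqrt((99 - 12*11 - 8*12 + 11*12)**2 + (-14)**2)) = sqrt(-21446 + sqrt((99 - 132 - 96 + 132)**2 + 196)) = sqrt(-21446 + sqrt(3**2 + 196)) = sqrt(-21446 + sqrt(9 + 196)) = sqrt(-21446 + sqrt(205))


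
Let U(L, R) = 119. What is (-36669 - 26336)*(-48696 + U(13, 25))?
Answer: 3060593885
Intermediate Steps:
(-36669 - 26336)*(-48696 + U(13, 25)) = (-36669 - 26336)*(-48696 + 119) = -63005*(-48577) = 3060593885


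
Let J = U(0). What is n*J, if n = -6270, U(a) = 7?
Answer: -43890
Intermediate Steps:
J = 7
n*J = -6270*7 = -43890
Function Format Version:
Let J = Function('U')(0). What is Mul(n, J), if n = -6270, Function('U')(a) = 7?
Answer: -43890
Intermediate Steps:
J = 7
Mul(n, J) = Mul(-6270, 7) = -43890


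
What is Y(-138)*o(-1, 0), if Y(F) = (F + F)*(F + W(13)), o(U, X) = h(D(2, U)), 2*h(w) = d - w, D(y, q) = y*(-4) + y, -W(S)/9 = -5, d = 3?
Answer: 115506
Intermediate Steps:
W(S) = 45 (W(S) = -9*(-5) = 45)
D(y, q) = -3*y (D(y, q) = -4*y + y = -3*y)
h(w) = 3/2 - w/2 (h(w) = (3 - w)/2 = 3/2 - w/2)
o(U, X) = 9/2 (o(U, X) = 3/2 - (-3)*2/2 = 3/2 - 1/2*(-6) = 3/2 + 3 = 9/2)
Y(F) = 2*F*(45 + F) (Y(F) = (F + F)*(F + 45) = (2*F)*(45 + F) = 2*F*(45 + F))
Y(-138)*o(-1, 0) = (2*(-138)*(45 - 138))*(9/2) = (2*(-138)*(-93))*(9/2) = 25668*(9/2) = 115506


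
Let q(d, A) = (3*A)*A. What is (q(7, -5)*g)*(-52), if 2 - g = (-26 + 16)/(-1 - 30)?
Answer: -202800/31 ≈ -6541.9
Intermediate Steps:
q(d, A) = 3*A²
g = 52/31 (g = 2 - (-26 + 16)/(-1 - 30) = 2 - (-10)/(-31) = 2 - (-10)*(-1)/31 = 2 - 1*10/31 = 2 - 10/31 = 52/31 ≈ 1.6774)
(q(7, -5)*g)*(-52) = ((3*(-5)²)*(52/31))*(-52) = ((3*25)*(52/31))*(-52) = (75*(52/31))*(-52) = (3900/31)*(-52) = -202800/31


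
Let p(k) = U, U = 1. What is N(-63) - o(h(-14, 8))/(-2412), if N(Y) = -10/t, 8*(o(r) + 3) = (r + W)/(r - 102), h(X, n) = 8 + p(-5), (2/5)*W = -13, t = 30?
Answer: -1200769/3589056 ≈ -0.33456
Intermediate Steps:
W = -65/2 (W = (5/2)*(-13) = -65/2 ≈ -32.500)
p(k) = 1
h(X, n) = 9 (h(X, n) = 8 + 1 = 9)
o(r) = -3 + (-65/2 + r)/(8*(-102 + r)) (o(r) = -3 + ((r - 65/2)/(r - 102))/8 = -3 + ((-65/2 + r)/(-102 + r))/8 = -3 + (-65/2 + r)/(8*(-102 + r)))
N(Y) = -1/3 (N(Y) = -10/30 = -10*1/30 = -1/3)
N(-63) - o(h(-14, 8))/(-2412) = -1/3 - (4831 - 46*9)/(16*(-102 + 9))/(-2412) = -1/3 - (1/16)*(4831 - 414)/(-93)*(-1)/2412 = -1/3 - (1/16)*(-1/93)*4417*(-1)/2412 = -1/3 - (-4417)*(-1)/(1488*2412) = -1/3 - 1*4417/3589056 = -1/3 - 4417/3589056 = -1200769/3589056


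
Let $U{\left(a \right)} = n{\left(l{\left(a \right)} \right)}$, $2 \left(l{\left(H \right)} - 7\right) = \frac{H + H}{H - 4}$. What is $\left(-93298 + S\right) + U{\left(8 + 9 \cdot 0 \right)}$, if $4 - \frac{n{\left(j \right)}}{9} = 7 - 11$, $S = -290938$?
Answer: $-384164$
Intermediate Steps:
$l{\left(H \right)} = 7 + \frac{H}{-4 + H}$ ($l{\left(H \right)} = 7 + \frac{\left(H + H\right) \frac{1}{H - 4}}{2} = 7 + \frac{2 H \frac{1}{-4 + H}}{2} = 7 + \frac{H}{-4 + H}$)
$n{\left(j \right)} = 72$ ($n{\left(j \right)} = 36 - 9 \left(7 - 11\right) = 36 - -36 = 36 + 36 = 72$)
$U{\left(a \right)} = 72$
$\left(-93298 + S\right) + U{\left(8 + 9 \cdot 0 \right)} = \left(-93298 - 290938\right) + 72 = -384236 + 72 = -384164$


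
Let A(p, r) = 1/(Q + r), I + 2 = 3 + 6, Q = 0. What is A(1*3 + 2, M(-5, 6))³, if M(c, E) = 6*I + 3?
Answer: 1/91125 ≈ 1.0974e-5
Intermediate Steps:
I = 7 (I = -2 + (3 + 6) = -2 + 9 = 7)
M(c, E) = 45 (M(c, E) = 6*7 + 3 = 42 + 3 = 45)
A(p, r) = 1/r (A(p, r) = 1/(0 + r) = 1/r)
A(1*3 + 2, M(-5, 6))³ = (1/45)³ = 1/91125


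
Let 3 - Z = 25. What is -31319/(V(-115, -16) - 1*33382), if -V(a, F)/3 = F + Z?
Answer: 31319/33268 ≈ 0.94141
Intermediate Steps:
Z = -22 (Z = 3 - 1*25 = 3 - 25 = -22)
V(a, F) = 66 - 3*F (V(a, F) = -3*(F - 22) = -3*(-22 + F) = 66 - 3*F)
-31319/(V(-115, -16) - 1*33382) = -31319/((66 - 3*(-16)) - 1*33382) = -31319/((66 + 48) - 33382) = -31319/(114 - 33382) = -31319/(-33268) = -31319*(-1/33268) = 31319/33268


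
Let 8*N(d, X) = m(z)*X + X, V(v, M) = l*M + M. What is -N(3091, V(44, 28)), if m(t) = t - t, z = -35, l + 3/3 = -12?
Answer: 42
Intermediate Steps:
l = -13 (l = -1 - 12 = -13)
m(t) = 0
V(v, M) = -12*M (V(v, M) = -13*M + M = -12*M)
N(d, X) = X/8 (N(d, X) = (0*X + X)/8 = (0 + X)/8 = X/8)
-N(3091, V(44, 28)) = -(-12*28)/8 = -(-336)/8 = -1*(-42) = 42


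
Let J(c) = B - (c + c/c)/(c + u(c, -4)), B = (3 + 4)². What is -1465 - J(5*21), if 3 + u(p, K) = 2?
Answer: -78675/52 ≈ -1513.0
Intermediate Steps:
u(p, K) = -1 (u(p, K) = -3 + 2 = -1)
B = 49 (B = 7² = 49)
J(c) = 49 - (1 + c)/(-1 + c) (J(c) = 49 - (c + c/c)/(c - 1) = 49 - (c + 1)/(-1 + c) = 49 - (1 + c)/(-1 + c))
-1465 - J(5*21) = -1465 - 2*(-25 + 24*(5*21))/(-1 + 5*21) = -1465 - 2*(-25 + 24*105)/(-1 + 105) = -1465 - 2*(-25 + 2520)/104 = -1465 - 2*2495/104 = -1465 - 1*2495/52 = -1465 - 2495/52 = -78675/52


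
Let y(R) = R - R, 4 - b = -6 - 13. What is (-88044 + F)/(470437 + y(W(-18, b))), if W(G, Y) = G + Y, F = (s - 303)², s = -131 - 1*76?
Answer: 172056/470437 ≈ 0.36574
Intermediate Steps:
s = -207 (s = -131 - 76 = -207)
b = 23 (b = 4 - (-6 - 13) = 4 - 1*(-19) = 4 + 19 = 23)
F = 260100 (F = (-207 - 303)² = (-510)² = 260100)
y(R) = 0
(-88044 + F)/(470437 + y(W(-18, b))) = (-88044 + 260100)/(470437 + 0) = 172056/470437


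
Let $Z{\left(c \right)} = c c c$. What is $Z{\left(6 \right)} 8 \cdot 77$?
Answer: $133056$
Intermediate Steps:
$Z{\left(c \right)} = c^{3}$ ($Z{\left(c \right)} = c^{2} c = c^{3}$)
$Z{\left(6 \right)} 8 \cdot 77 = 6^{3} \cdot 8 \cdot 77 = 216 \cdot 8 \cdot 77 = 1728 \cdot 77 = 133056$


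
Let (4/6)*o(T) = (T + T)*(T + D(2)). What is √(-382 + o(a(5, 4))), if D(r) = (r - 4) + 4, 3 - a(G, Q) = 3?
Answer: I*√382 ≈ 19.545*I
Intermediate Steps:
a(G, Q) = 0 (a(G, Q) = 3 - 1*3 = 3 - 3 = 0)
D(r) = r (D(r) = (-4 + r) + 4 = r)
o(T) = 3*T*(2 + T) (o(T) = 3*((T + T)*(T + 2))/2 = 3*((2*T)*(2 + T))/2 = 3*(2*T*(2 + T))/2 = 3*T*(2 + T))
√(-382 + o(a(5, 4))) = √(-382 + 3*0*(2 + 0)) = √(-382 + 3*0*2) = √(-382 + 0) = √(-382) = I*√382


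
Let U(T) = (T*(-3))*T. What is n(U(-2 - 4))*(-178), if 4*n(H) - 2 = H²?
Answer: -519137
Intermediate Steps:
U(T) = -3*T² (U(T) = (-3*T)*T = -3*T²)
n(H) = ½ + H²/4
n(U(-2 - 4))*(-178) = (½ + (-3*(-2 - 4)²)²/4)*(-178) = (½ + (-3*(-6)²)²/4)*(-178) = (½ + (-3*36)²/4)*(-178) = (½ + (¼)*(-108)²)*(-178) = (½ + (¼)*11664)*(-178) = (½ + 2916)*(-178) = (5833/2)*(-178) = -519137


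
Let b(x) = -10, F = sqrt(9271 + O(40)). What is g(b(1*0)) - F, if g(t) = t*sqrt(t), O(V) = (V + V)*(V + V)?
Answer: -sqrt(15671) - 10*I*sqrt(10) ≈ -125.18 - 31.623*I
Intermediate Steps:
O(V) = 4*V**2 (O(V) = (2*V)*(2*V) = 4*V**2)
F = sqrt(15671) (F = sqrt(9271 + 4*40**2) = sqrt(9271 + 4*1600) = sqrt(9271 + 6400) = sqrt(15671) ≈ 125.18)
g(t) = t**(3/2)
g(b(1*0)) - F = (-10)**(3/2) - sqrt(15671) = -10*I*sqrt(10) - sqrt(15671) = -sqrt(15671) - 10*I*sqrt(10)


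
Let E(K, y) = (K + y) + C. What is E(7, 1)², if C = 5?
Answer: 169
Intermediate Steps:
E(K, y) = 5 + K + y (E(K, y) = (K + y) + 5 = 5 + K + y)
E(7, 1)² = (5 + 7 + 1)² = 13² = 169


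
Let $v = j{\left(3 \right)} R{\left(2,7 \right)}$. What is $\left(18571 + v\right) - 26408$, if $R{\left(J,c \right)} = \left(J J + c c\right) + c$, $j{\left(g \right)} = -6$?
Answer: $-8197$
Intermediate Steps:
$R{\left(J,c \right)} = c + J^{2} + c^{2}$ ($R{\left(J,c \right)} = \left(J^{2} + c^{2}\right) + c = c + J^{2} + c^{2}$)
$v = -360$ ($v = - 6 \left(7 + 2^{2} + 7^{2}\right) = - 6 \left(7 + 4 + 49\right) = \left(-6\right) 60 = -360$)
$\left(18571 + v\right) - 26408 = \left(18571 - 360\right) - 26408 = 18211 - 26408 = -8197$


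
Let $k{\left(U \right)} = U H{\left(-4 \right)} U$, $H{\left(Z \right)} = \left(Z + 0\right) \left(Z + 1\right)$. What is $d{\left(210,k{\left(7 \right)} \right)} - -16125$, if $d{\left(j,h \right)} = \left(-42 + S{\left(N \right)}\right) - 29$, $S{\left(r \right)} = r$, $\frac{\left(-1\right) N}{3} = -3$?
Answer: $16063$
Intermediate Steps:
$N = 9$ ($N = \left(-3\right) \left(-3\right) = 9$)
$H{\left(Z \right)} = Z \left(1 + Z\right)$
$k{\left(U \right)} = 12 U^{2}$ ($k{\left(U \right)} = U \left(- 4 \left(1 - 4\right)\right) U = U \left(\left(-4\right) \left(-3\right)\right) U = U 12 U = 12 U U = 12 U^{2}$)
$d{\left(j,h \right)} = -62$ ($d{\left(j,h \right)} = \left(-42 + 9\right) - 29 = -33 - 29 = -62$)
$d{\left(210,k{\left(7 \right)} \right)} - -16125 = -62 - -16125 = -62 + 16125 = 16063$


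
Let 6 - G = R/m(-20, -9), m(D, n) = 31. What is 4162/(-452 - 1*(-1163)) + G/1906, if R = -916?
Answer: 123349727/21005073 ≈ 5.8724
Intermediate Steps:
G = 1102/31 (G = 6 - (-916)/31 = 6 - 1*(-916/31) = 6 + 916/31 = 1102/31 ≈ 35.548)
4162/(-452 - 1*(-1163)) + G/1906 = 4162/(-452 - 1*(-1163)) + (1102/31)/1906 = 4162/(-452 + 1163) + (1102/31)*(1/1906) = 4162/711 + 551/29543 = 123349727/21005073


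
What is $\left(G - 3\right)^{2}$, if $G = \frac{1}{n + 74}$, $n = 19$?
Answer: $\frac{77284}{8649} \approx 8.9356$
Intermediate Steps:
$G = \frac{1}{93}$ ($G = \frac{1}{19 + 74} = \frac{1}{93} \approx 0.010753$)
$\left(G - 3\right)^{2} = \left(\frac{1}{93} - 3\right)^{2} = \left(- \frac{278}{93}\right)^{2} = \frac{77284}{8649}$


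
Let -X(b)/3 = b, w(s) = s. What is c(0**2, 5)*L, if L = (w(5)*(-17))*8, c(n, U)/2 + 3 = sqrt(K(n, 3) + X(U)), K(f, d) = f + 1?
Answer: 4080 - 1360*I*sqrt(14) ≈ 4080.0 - 5088.7*I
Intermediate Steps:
K(f, d) = 1 + f
X(b) = -3*b
c(n, U) = -6 + 2*sqrt(1 + n - 3*U) (c(n, U) = -6 + 2*sqrt((1 + n) - 3*U) = -6 + 2*sqrt(1 + n - 3*U))
L = -680 (L = (5*(-17))*8 = -85*8 = -680)
c(0**2, 5)*L = (-6 + 2*sqrt(1 + 0**2 - 3*5))*(-680) = (-6 + 2*sqrt(1 + 0 - 15))*(-680) = (-6 + 2*sqrt(-14))*(-680) = (-6 + 2*(I*sqrt(14)))*(-680) = (-6 + 2*I*sqrt(14))*(-680) = 4080 - 1360*I*sqrt(14)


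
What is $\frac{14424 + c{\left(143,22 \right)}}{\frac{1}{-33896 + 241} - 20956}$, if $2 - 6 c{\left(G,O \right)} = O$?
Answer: $- \frac{1455982610}{2115822543} \approx -0.68814$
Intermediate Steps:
$c{\left(G,O \right)} = \frac{1}{3} - \frac{O}{6}$
$\frac{14424 + c{\left(143,22 \right)}}{\frac{1}{-33896 + 241} - 20956} = \frac{14424 + \left(\frac{1}{3} - \frac{11}{3}\right)}{\frac{1}{-33896 + 241} - 20956} = \frac{14424 + \left(\frac{1}{3} - \frac{11}{3}\right)}{\frac{1}{-33655} - 20956} = \frac{14424 - \frac{10}{3}}{- \frac{1}{33655} - 20956} = \frac{43262}{3 \left(- \frac{705274181}{33655}\right)} = \frac{43262}{3} \left(- \frac{33655}{705274181}\right) = - \frac{1455982610}{2115822543}$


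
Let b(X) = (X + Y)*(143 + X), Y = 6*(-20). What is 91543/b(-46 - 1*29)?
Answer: -91543/13260 ≈ -6.9037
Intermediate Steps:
Y = -120
b(X) = (-120 + X)*(143 + X) (b(X) = (X - 120)*(143 + X) = (-120 + X)*(143 + X))
91543/b(-46 - 1*29) = 91543/(-17160 + (-46 - 1*29)² + 23*(-46 - 1*29)) = 91543/(-17160 + (-46 - 29)² + 23*(-46 - 29)) = 91543/(-17160 + (-75)² + 23*(-75)) = 91543/(-17160 + 5625 - 1725) = 91543/(-13260) = 91543*(-1/13260) = -91543/13260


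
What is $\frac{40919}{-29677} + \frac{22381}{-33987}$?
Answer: $- \frac{2054914990}{1008632199} \approx -2.0373$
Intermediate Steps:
$\frac{40919}{-29677} + \frac{22381}{-33987} = 40919 \left(- \frac{1}{29677}\right) + 22381 \left(- \frac{1}{33987}\right) = - \frac{40919}{29677} - \frac{22381}{33987} = - \frac{2054914990}{1008632199}$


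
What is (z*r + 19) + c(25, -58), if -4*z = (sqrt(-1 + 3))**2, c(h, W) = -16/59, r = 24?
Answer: 397/59 ≈ 6.7288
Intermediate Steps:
c(h, W) = -16/59 (c(h, W) = -16*1/59 = -16/59)
z = -1/2 (z = -(sqrt(-1 + 3))**2/4 = -(sqrt(2))**2/4 = -1/4*2 = -1/2 ≈ -0.50000)
(z*r + 19) + c(25, -58) = (-1/2*24 + 19) - 16/59 = (-12 + 19) - 16/59 = 7 - 16/59 = 397/59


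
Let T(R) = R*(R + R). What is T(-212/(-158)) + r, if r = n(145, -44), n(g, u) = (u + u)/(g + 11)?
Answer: 739106/243399 ≈ 3.0366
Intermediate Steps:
T(R) = 2*R**2 (T(R) = R*(2*R) = 2*R**2)
n(g, u) = 2*u/(11 + g) (n(g, u) = (2*u)/(11 + g) = 2*u/(11 + g))
r = -22/39 (r = 2*(-44)/(11 + 145) = 2*(-44)/156 = 2*(-44)*(1/156) = -22/39 ≈ -0.56410)
T(-212/(-158)) + r = 2*(-212/(-158))**2 - 22/39 = 2*(-212*(-1/158))**2 - 22/39 = 2*(106/79)**2 - 22/39 = 2*(11236/6241) - 22/39 = 22472/6241 - 22/39 = 739106/243399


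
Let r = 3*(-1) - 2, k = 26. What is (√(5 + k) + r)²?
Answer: (5 - √31)² ≈ 0.32236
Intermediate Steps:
r = -5 (r = -3 - 2 = -5)
(√(5 + k) + r)² = (√(5 + 26) - 5)² = (√31 - 5)² = (-5 + √31)²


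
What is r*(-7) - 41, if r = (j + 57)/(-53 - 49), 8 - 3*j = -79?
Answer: -1790/51 ≈ -35.098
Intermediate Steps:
j = 29 (j = 8/3 - ⅓*(-79) = 8/3 + 79/3 = 29)
r = -43/51 (r = (29 + 57)/(-53 - 49) = 86/(-102) = 86*(-1/102) = -43/51 ≈ -0.84314)
r*(-7) - 41 = -43/51*(-7) - 41 = 301/51 - 41 = -1790/51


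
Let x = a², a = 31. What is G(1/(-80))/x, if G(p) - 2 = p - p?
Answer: 2/961 ≈ 0.0020812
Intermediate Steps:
G(p) = 2 (G(p) = 2 + (p - p) = 2 + 0 = 2)
x = 961 (x = 31² = 961)
G(1/(-80))/x = 2/961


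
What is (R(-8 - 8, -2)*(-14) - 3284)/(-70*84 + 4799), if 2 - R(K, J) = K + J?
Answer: 3564/1081 ≈ 3.2969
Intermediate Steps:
R(K, J) = 2 - J - K (R(K, J) = 2 - (K + J) = 2 - (J + K) = 2 + (-J - K) = 2 - J - K)
(R(-8 - 8, -2)*(-14) - 3284)/(-70*84 + 4799) = ((2 - 1*(-2) - (-8 - 8))*(-14) - 3284)/(-70*84 + 4799) = ((2 + 2 - 1*(-16))*(-14) - 3284)/(-5880 + 4799) = ((2 + 2 + 16)*(-14) - 3284)/(-1081) = (20*(-14) - 3284)*(-1/1081) = (-280 - 3284)*(-1/1081) = -3564*(-1/1081) = 3564/1081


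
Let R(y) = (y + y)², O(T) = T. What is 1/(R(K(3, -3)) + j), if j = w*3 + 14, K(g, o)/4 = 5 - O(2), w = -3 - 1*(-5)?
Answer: 1/596 ≈ 0.0016779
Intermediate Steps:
w = 2 (w = -3 + 5 = 2)
K(g, o) = 12 (K(g, o) = 4*(5 - 1*2) = 4*(5 - 2) = 4*3 = 12)
R(y) = 4*y² (R(y) = (2*y)² = 4*y²)
j = 20 (j = 2*3 + 14 = 6 + 14 = 20)
1/(R(K(3, -3)) + j) = 1/(4*12² + 20) = 1/(4*144 + 20) = 1/(576 + 20) = 1/596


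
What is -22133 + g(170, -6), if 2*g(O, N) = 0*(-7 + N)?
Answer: -22133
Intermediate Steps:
g(O, N) = 0 (g(O, N) = (0*(-7 + N))/2 = (½)*0 = 0)
-22133 + g(170, -6) = -22133 + 0 = -22133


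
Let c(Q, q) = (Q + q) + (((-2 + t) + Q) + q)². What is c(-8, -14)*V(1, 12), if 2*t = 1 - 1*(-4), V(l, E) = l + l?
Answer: 1761/2 ≈ 880.50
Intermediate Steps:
V(l, E) = 2*l
t = 5/2 (t = (1 - 1*(-4))/2 = (1 + 4)/2 = (½)*5 = 5/2 ≈ 2.5000)
c(Q, q) = Q + q + (½ + Q + q)² (c(Q, q) = (Q + q) + (((-2 + 5/2) + Q) + q)² = (Q + q) + ((½ + Q) + q)² = (Q + q) + (½ + Q + q)² = Q + q + (½ + Q + q)²)
c(-8, -14)*V(1, 12) = (-8 - 14 + (1 + 2*(-8) + 2*(-14))²/4)*(2*1) = (-8 - 14 + (1 - 16 - 28)²/4)*2 = (-8 - 14 + (¼)*(-43)²)*2 = (-8 - 14 + (¼)*1849)*2 = (-8 - 14 + 1849/4)*2 = (1761/4)*2 = 1761/2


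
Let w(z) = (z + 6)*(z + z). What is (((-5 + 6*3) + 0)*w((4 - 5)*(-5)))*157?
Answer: 224510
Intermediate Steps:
w(z) = 2*z*(6 + z) (w(z) = (6 + z)*(2*z) = 2*z*(6 + z))
(((-5 + 6*3) + 0)*w((4 - 5)*(-5)))*157 = (((-5 + 6*3) + 0)*(2*((4 - 5)*(-5))*(6 + (4 - 5)*(-5))))*157 = (((-5 + 18) + 0)*(2*(-1*(-5))*(6 - 1*(-5))))*157 = ((13 + 0)*(2*5*(6 + 5)))*157 = (13*(2*5*11))*157 = (13*110)*157 = 1430*157 = 224510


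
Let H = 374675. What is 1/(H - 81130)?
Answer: 1/293545 ≈ 3.4066e-6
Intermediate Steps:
1/(H - 81130) = 1/(374675 - 81130) = 1/293545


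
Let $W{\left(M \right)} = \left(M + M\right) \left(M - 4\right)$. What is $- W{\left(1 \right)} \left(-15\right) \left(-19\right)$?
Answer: $1710$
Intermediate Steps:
$W{\left(M \right)} = 2 M \left(-4 + M\right)$
$- W{\left(1 \right)} \left(-15\right) \left(-19\right) = - 2 \cdot 1 \left(-4 + 1\right) \left(-15\right) \left(-19\right) = - 2 \cdot 1 \left(-3\right) \left(-15\right) \left(-19\right) = \left(-1\right) \left(-6\right) \left(-15\right) \left(-19\right) = 6 \left(-15\right) \left(-19\right) = \left(-90\right) \left(-19\right) = 1710$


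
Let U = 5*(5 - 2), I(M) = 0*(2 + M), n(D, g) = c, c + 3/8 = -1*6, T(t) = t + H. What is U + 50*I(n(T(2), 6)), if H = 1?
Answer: 15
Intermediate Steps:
T(t) = 1 + t (T(t) = t + 1 = 1 + t)
c = -51/8 (c = -3/8 - 1*6 = -3/8 - 6 = -51/8 ≈ -6.3750)
n(D, g) = -51/8
I(M) = 0
U = 15 (U = 5*3 = 15)
U + 50*I(n(T(2), 6)) = 15 + 50*0 = 15 + 0 = 15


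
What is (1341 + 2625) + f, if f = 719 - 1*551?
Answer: 4134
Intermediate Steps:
f = 168 (f = 719 - 551 = 168)
(1341 + 2625) + f = (1341 + 2625) + 168 = 3966 + 168 = 4134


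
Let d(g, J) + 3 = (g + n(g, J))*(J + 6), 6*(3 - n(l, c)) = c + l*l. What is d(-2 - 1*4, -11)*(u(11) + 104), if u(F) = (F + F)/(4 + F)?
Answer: 155827/45 ≈ 3462.8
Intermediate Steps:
n(l, c) = 3 - c/6 - l²/6 (n(l, c) = 3 - (c + l*l)/6 = 3 - (c + l²)/6 = 3 + (-c/6 - l²/6) = 3 - c/6 - l²/6)
d(g, J) = -3 + (6 + J)*(3 + g - J/6 - g²/6) (d(g, J) = -3 + (g + (3 - J/6 - g²/6))*(J + 6) = -3 + (3 + g - J/6 - g²/6)*(6 + J) = -3 + (6 + J)*(3 + g - J/6 - g²/6))
u(F) = 2*F/(4 + F) (u(F) = (2*F)/(4 + F) = 2*F/(4 + F))
d(-2 - 1*4, -11)*(u(11) + 104) = (15 - 1*(-11) - (-2 - 1*4)² + 6*(-2 - 1*4) - 11*(-2 - 1*4) - ⅙*(-11)*(-18 - 11 + (-2 - 1*4)²))*(2*11/(4 + 11) + 104) = (15 + 11 - (-2 - 4)² + 6*(-2 - 4) - 11*(-2 - 4) - ⅙*(-11)*(-18 - 11 + (-2 - 4)²))*(2*11/15 + 104) = (15 + 11 - 1*(-6)² + 6*(-6) - 11*(-6) - ⅙*(-11)*(-18 - 11 + (-6)²))*(2*11*(1/15) + 104) = (15 + 11 - 1*36 - 36 + 66 - ⅙*(-11)*(-18 - 11 + 36))*(22/15 + 104) = (15 + 11 - 36 - 36 + 66 - ⅙*(-11)*7)*(1582/15) = (15 + 11 - 36 - 36 + 66 + 77/6)*(1582/15) = (197/6)*(1582/15) = 155827/45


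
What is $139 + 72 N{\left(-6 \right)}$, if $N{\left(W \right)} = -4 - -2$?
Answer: $-5$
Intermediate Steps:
$N{\left(W \right)} = -2$ ($N{\left(W \right)} = -4 + 2 = -2$)
$139 + 72 N{\left(-6 \right)} = 139 + 72 \left(-2\right) = 139 - 144 = -5$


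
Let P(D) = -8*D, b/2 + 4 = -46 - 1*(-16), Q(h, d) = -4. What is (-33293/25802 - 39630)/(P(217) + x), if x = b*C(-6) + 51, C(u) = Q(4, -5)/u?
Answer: 3067699659/133938182 ≈ 22.904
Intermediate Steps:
C(u) = -4/u
b = -68 (b = -8 + 2*(-46 - 1*(-16)) = -8 + 2*(-46 + 16) = -8 + 2*(-30) = -8 - 60 = -68)
x = 17/3 (x = -(-272)/(-6) + 51 = -(-272)*(-1)/6 + 51 = -68*⅔ + 51 = -136/3 + 51 = 17/3 ≈ 5.6667)
(-33293/25802 - 39630)/(P(217) + x) = (-33293/25802 - 39630)/(-8*217 + 17/3) = (-33293*1/25802 - 39630)/(-1736 + 17/3) = (-33293/25802 - 39630)/(-5191/3) = -1022566553/25802*(-3/5191) = 3067699659/133938182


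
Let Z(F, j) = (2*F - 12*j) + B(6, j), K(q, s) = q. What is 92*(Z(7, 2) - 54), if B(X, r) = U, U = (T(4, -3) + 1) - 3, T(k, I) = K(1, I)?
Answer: -5980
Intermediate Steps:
T(k, I) = 1
U = -1 (U = (1 + 1) - 3 = 2 - 3 = -1)
B(X, r) = -1
Z(F, j) = -1 - 12*j + 2*F (Z(F, j) = (2*F - 12*j) - 1 = (-12*j + 2*F) - 1 = -1 - 12*j + 2*F)
92*(Z(7, 2) - 54) = 92*((-1 - 12*2 + 2*7) - 54) = 92*((-1 - 24 + 14) - 54) = 92*(-11 - 54) = 92*(-65) = -5980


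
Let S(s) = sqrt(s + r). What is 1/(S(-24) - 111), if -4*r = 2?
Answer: -222/24691 - 7*I*sqrt(2)/24691 ≈ -0.0089911 - 0.00040094*I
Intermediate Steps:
r = -1/2 (r = -1/4*2 = -1/2 ≈ -0.50000)
S(s) = sqrt(-1/2 + s) (S(s) = sqrt(s - 1/2) = sqrt(-1/2 + s))
1/(S(-24) - 111) = 1/(sqrt(-2 + 4*(-24))/2 - 111) = 1/(sqrt(-2 - 96)/2 - 111) = 1/(sqrt(-98)/2 - 111) = 1/((7*I*sqrt(2))/2 - 111) = 1/(7*I*sqrt(2)/2 - 111) = 1/(-111 + 7*I*sqrt(2)/2)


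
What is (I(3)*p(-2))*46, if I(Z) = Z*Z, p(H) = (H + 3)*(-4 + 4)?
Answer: 0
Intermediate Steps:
p(H) = 0 (p(H) = (3 + H)*0 = 0)
I(Z) = Z²
(I(3)*p(-2))*46 = (3²*0)*46 = (9*0)*46 = 0*46 = 0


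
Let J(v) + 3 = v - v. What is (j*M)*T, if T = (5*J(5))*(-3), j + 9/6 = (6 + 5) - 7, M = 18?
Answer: 2025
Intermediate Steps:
J(v) = -3 (J(v) = -3 + (v - v) = -3 + 0 = -3)
j = 5/2 (j = -3/2 + ((6 + 5) - 7) = -3/2 + (11 - 7) = -3/2 + 4 = 5/2 ≈ 2.5000)
T = 45 (T = (5*(-3))*(-3) = -15*(-3) = 45)
(j*M)*T = ((5/2)*18)*45 = 45*45 = 2025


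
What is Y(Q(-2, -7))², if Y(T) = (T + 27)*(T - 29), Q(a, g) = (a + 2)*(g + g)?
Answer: 613089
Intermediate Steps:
Q(a, g) = 2*g*(2 + a) (Q(a, g) = (2 + a)*(2*g) = 2*g*(2 + a))
Y(T) = (-29 + T)*(27 + T) (Y(T) = (27 + T)*(-29 + T) = (-29 + T)*(27 + T))
Y(Q(-2, -7))² = (-783 + (2*(-7)*(2 - 2))² - 4*(-7)*(2 - 2))² = (-783 + (2*(-7)*0)² - 4*(-7)*0)² = (-783 + 0² - 2*0)² = (-783 + 0 + 0)² = (-783)² = 613089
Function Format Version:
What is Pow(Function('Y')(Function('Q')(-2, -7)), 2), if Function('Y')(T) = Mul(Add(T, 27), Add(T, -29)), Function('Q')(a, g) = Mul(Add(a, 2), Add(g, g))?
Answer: 613089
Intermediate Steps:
Function('Q')(a, g) = Mul(2, g, Add(2, a)) (Function('Q')(a, g) = Mul(Add(2, a), Mul(2, g)) = Mul(2, g, Add(2, a)))
Function('Y')(T) = Mul(Add(-29, T), Add(27, T)) (Function('Y')(T) = Mul(Add(27, T), Add(-29, T)) = Mul(Add(-29, T), Add(27, T)))
Pow(Function('Y')(Function('Q')(-2, -7)), 2) = Pow(Add(-783, Pow(Mul(2, -7, Add(2, -2)), 2), Mul(-2, Mul(2, -7, Add(2, -2)))), 2) = Pow(Add(-783, Pow(Mul(2, -7, 0), 2), Mul(-2, Mul(2, -7, 0))), 2) = Pow(Add(-783, Pow(0, 2), Mul(-2, 0)), 2) = Pow(Add(-783, 0, 0), 2) = Pow(-783, 2) = 613089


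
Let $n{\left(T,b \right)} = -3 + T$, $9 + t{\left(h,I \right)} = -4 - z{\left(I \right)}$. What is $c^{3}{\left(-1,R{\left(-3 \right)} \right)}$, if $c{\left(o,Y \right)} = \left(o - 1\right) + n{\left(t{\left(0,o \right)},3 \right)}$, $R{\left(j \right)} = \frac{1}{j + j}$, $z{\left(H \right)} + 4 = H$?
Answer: $-2197$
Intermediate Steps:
$z{\left(H \right)} = -4 + H$
$t{\left(h,I \right)} = -9 - I$
$R{\left(j \right)} = \frac{1}{2 j}$
$c{\left(o,Y \right)} = -13$ ($c{\left(o,Y \right)} = \left(o - 1\right) - \left(12 + o\right) = \left(-1 + o\right) - \left(12 + o\right) = -13$)
$c^{3}{\left(-1,R{\left(-3 \right)} \right)} = \left(-13\right)^{3} = -2197$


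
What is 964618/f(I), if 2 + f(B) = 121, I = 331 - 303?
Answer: 964618/119 ≈ 8106.0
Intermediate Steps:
I = 28
f(B) = 119 (f(B) = -2 + 121 = 119)
964618/f(I) = 964618/119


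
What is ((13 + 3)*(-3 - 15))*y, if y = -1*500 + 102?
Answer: 114624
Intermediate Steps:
y = -398 (y = -500 + 102 = -398)
((13 + 3)*(-3 - 15))*y = ((13 + 3)*(-3 - 15))*(-398) = (16*(-18))*(-398) = -288*(-398) = 114624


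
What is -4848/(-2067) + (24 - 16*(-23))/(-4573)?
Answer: 7119880/3150797 ≈ 2.2597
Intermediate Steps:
-4848/(-2067) + (24 - 16*(-23))/(-4573) = -4848*(-1/2067) + (24 + 368)*(-1/4573) = 1616/689 + 392*(-1/4573) = 1616/689 - 392/4573 = 7119880/3150797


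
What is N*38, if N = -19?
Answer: -722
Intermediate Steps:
N*38 = -19*38 = -722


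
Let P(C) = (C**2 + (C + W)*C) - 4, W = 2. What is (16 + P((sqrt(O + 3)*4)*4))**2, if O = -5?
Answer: 1022096 - 64768*I*sqrt(2) ≈ 1.0221e+6 - 91596.0*I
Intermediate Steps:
P(C) = -4 + C**2 + C*(2 + C) (P(C) = (C**2 + (C + 2)*C) - 4 = (C**2 + (2 + C)*C) - 4 = (C**2 + C*(2 + C)) - 4 = -4 + C**2 + C*(2 + C))
(16 + P((sqrt(O + 3)*4)*4))**2 = (16 + (-4 + 2*((sqrt(-5 + 3)*4)*4) + 2*((sqrt(-5 + 3)*4)*4)**2))**2 = (16 + (-4 + 2*((sqrt(-2)*4)*4) + 2*((sqrt(-2)*4)*4)**2))**2 = (16 + (-4 + 2*(((I*sqrt(2))*4)*4) + 2*(((I*sqrt(2))*4)*4)**2))**2 = (16 + (-4 + 2*((4*I*sqrt(2))*4) + 2*((4*I*sqrt(2))*4)**2))**2 = (16 + (-4 + 2*(16*I*sqrt(2)) + 2*(16*I*sqrt(2))**2))**2 = (16 + (-4 + 32*I*sqrt(2) + 2*(-512)))**2 = (16 + (-4 + 32*I*sqrt(2) - 1024))**2 = (16 + (-1028 + 32*I*sqrt(2)))**2 = (-1012 + 32*I*sqrt(2))**2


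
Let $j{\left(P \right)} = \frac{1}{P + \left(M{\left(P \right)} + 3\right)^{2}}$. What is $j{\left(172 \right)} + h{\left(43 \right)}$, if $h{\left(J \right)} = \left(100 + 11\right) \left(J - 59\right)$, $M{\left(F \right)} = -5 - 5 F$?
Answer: $- \frac{1319951615}{743216} \approx -1776.0$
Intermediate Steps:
$h{\left(J \right)} = -6549 + 111 J$ ($h{\left(J \right)} = 111 \left(-59 + J\right) = -6549 + 111 J$)
$j{\left(P \right)} = \frac{1}{P + \left(-2 - 5 P\right)^{2}}$ ($j{\left(P \right)} = \frac{1}{P + \left(\left(-5 - 5 P\right) + 3\right)^{2}} = \frac{1}{P + \left(-2 - 5 P\right)^{2}}$)
$j{\left(172 \right)} + h{\left(43 \right)} = \frac{1}{172 + \left(2 + 5 \cdot 172\right)^{2}} + \left(-6549 + 111 \cdot 43\right) = \frac{1}{172 + \left(2 + 860\right)^{2}} + \left(-6549 + 4773\right) = \frac{1}{172 + 862^{2}} - 1776 = \frac{1}{172 + 743044} - 1776 = \frac{1}{743216} - 1776 = - \frac{1319951615}{743216}$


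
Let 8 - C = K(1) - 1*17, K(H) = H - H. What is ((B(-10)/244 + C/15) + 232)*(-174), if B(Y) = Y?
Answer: -2479703/61 ≈ -40651.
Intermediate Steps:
K(H) = 0
C = 25 (C = 8 - (0 - 1*17) = 8 - (0 - 17) = 8 - 1*(-17) = 8 + 17 = 25)
((B(-10)/244 + C/15) + 232)*(-174) = ((-10/244 + 25/15) + 232)*(-174) = ((-10*1/244 + 25*(1/15)) + 232)*(-174) = ((-5/122 + 5/3) + 232)*(-174) = (595/366 + 232)*(-174) = (85507/366)*(-174) = -2479703/61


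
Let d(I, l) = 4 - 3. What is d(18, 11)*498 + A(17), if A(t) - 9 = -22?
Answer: 485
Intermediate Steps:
A(t) = -13 (A(t) = 9 - 22 = -13)
d(I, l) = 1
d(18, 11)*498 + A(17) = 1*498 - 13 = 498 - 13 = 485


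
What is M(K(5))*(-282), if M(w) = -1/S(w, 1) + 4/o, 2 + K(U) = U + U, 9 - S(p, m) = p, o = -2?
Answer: 846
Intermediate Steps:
S(p, m) = 9 - p
K(U) = -2 + 2*U (K(U) = -2 + (U + U) = -2 + 2*U)
M(w) = -2 - 1/(9 - w) (M(w) = -1/(9 - w) + 4/(-2) = -1/(9 - w) + 4*(-1/2) = -1/(9 - w) - 2 = -2 - 1/(9 - w))
M(K(5))*(-282) = ((19 - 2*(-2 + 2*5))/(-9 + (-2 + 2*5)))*(-282) = ((19 - 2*(-2 + 10))/(-9 + (-2 + 10)))*(-282) = ((19 - 2*8)/(-9 + 8))*(-282) = ((19 - 16)/(-1))*(-282) = -1*3*(-282) = -3*(-282) = 846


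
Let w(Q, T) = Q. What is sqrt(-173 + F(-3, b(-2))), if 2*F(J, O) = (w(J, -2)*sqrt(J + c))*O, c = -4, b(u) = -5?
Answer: sqrt(-692 + 30*I*sqrt(7))/2 ≈ 0.75309 + 13.174*I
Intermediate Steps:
F(J, O) = J*O*sqrt(-4 + J)/2 (F(J, O) = ((J*sqrt(J - 4))*O)/2 = ((J*sqrt(-4 + J))*O)/2 = (J*O*sqrt(-4 + J))/2 = J*O*sqrt(-4 + J)/2)
sqrt(-173 + F(-3, b(-2))) = sqrt(-173 + (1/2)*(-3)*(-5)*sqrt(-4 - 3)) = sqrt(-173 + (1/2)*(-3)*(-5)*sqrt(-7)) = sqrt(-173 + (1/2)*(-3)*(-5)*(I*sqrt(7))) = sqrt(-173 + 15*I*sqrt(7)/2)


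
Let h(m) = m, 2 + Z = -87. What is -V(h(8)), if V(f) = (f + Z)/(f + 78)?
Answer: 81/86 ≈ 0.94186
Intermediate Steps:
Z = -89 (Z = -2 - 87 = -89)
V(f) = (-89 + f)/(78 + f) (V(f) = (f - 89)/(f + 78) = (-89 + f)/(78 + f))
-V(h(8)) = -(-89 + 8)/(78 + 8) = -(-81)/86 = -1*(-81/86) = 81/86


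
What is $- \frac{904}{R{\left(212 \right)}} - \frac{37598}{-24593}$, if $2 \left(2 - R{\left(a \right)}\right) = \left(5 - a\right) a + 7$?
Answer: $\frac{1605373694}{1079165433} \approx 1.4876$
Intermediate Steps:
$R{\left(a \right)} = - \frac{3}{2} - \frac{a \left(5 - a\right)}{2}$ ($R{\left(a \right)} = 2 - \frac{\left(5 - a\right) a + 7}{2} = 2 - \frac{a \left(5 - a\right) + 7}{2} = 2 - \frac{7 + a \left(5 - a\right)}{2} = 2 - \left(\frac{7}{2} + \frac{a \left(5 - a\right)}{2}\right) = - \frac{3}{2} - \frac{a \left(5 - a\right)}{2}$)
$- \frac{904}{R{\left(212 \right)}} - \frac{37598}{-24593} = - \frac{904}{- \frac{3}{2} + \frac{212^{2}}{2} - 530} - \frac{37598}{-24593} = - \frac{904}{- \frac{3}{2} + \frac{1}{2} \cdot 44944 - 530} - - \frac{37598}{24593} = - \frac{904}{- \frac{3}{2} + 22472 - 530} + \frac{37598}{24593} = - \frac{904}{\frac{43881}{2}} + \frac{37598}{24593} = \left(-904\right) \frac{2}{43881} + \frac{37598}{24593} = - \frac{1808}{43881} + \frac{37598}{24593} = \frac{1605373694}{1079165433}$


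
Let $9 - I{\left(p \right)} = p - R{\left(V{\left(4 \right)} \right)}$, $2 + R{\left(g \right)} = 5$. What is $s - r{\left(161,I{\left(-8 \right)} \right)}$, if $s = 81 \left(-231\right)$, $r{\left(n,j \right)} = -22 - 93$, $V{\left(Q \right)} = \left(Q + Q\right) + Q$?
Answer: $-18596$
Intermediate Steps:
$V{\left(Q \right)} = 3 Q$ ($V{\left(Q \right)} = 2 Q + Q = 3 Q$)
$R{\left(g \right)} = 3$ ($R{\left(g \right)} = -2 + 5 = 3$)
$I{\left(p \right)} = 12 - p$ ($I{\left(p \right)} = 9 - \left(p - 3\right) = 9 - \left(-3 + p\right) = 12 - p$)
$r{\left(n,j \right)} = -115$
$s = -18711$
$s - r{\left(161,I{\left(-8 \right)} \right)} = -18711 - -115 = -18711 + 115 = -18596$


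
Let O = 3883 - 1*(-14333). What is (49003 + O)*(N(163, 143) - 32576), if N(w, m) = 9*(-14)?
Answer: -2198195738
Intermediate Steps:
O = 18216 (O = 3883 + 14333 = 18216)
N(w, m) = -126
(49003 + O)*(N(163, 143) - 32576) = (49003 + 18216)*(-126 - 32576) = 67219*(-32702) = -2198195738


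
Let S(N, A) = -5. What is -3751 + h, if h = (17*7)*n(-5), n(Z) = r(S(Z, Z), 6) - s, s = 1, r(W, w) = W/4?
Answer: -16075/4 ≈ -4018.8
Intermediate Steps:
r(W, w) = W/4 (r(W, w) = W*(1/4) = W/4)
n(Z) = -9/4 (n(Z) = (1/4)*(-5) - 1*1 = -5/4 - 1 = -9/4)
h = -1071/4 (h = (17*7)*(-9/4) = 119*(-9/4) = -1071/4 ≈ -267.75)
-3751 + h = -3751 - 1071/4 = -16075/4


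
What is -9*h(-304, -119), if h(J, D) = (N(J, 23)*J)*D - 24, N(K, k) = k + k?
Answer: -14976648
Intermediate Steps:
N(K, k) = 2*k
h(J, D) = -24 + 46*D*J (h(J, D) = ((2*23)*J)*D - 24 = (46*J)*D - 24 = 46*D*J - 24 = -24 + 46*D*J)
-9*h(-304, -119) = -9*(-24 + 46*(-119)*(-304)) = -9*(-24 + 1664096) = -9*1664072 = -14976648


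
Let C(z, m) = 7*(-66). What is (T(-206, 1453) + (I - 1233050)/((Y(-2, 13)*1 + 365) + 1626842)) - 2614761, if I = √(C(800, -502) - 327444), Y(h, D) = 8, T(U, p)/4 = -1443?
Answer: -852834367729/325443 + I*√36434/542405 ≈ -2.6205e+6 + 0.00035191*I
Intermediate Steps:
C(z, m) = -462
T(U, p) = -5772 (T(U, p) = 4*(-1443) = -5772)
I = 3*I*√36434 (I = √(-462 - 327444) = √(-327906) = 3*I*√36434 ≈ 572.63*I)
(T(-206, 1453) + (I - 1233050)/((Y(-2, 13)*1 + 365) + 1626842)) - 2614761 = (-5772 + (3*I*√36434 - 1233050)/((8*1 + 365) + 1626842)) - 2614761 = (-5772 + (-1233050 + 3*I*√36434)/((8 + 365) + 1626842)) - 2614761 = (-5772 + (-1233050 + 3*I*√36434)/(373 + 1626842)) - 2614761 = (-5772 + (-1233050 + 3*I*√36434)/1627215) - 2614761 = (-5772 + (-1233050 + 3*I*√36434)*(1/1627215)) - 2614761 = (-5772 + (-246610/325443 + I*√36434/542405)) - 2614761 = (-1878703606/325443 + I*√36434/542405) - 2614761 = -852834367729/325443 + I*√36434/542405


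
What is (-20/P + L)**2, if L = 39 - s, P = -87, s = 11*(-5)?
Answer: 67207204/7569 ≈ 8879.3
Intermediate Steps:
s = -55
L = 94 (L = 39 - 1*(-55) = 39 + 55 = 94)
(-20/P + L)**2 = (-20/(-87) + 94)**2 = (-20*(-1/87) + 94)**2 = (20/87 + 94)**2 = (8198/87)**2 = 67207204/7569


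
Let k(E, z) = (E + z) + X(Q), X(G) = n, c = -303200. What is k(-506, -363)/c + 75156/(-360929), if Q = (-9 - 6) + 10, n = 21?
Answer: -1405076963/6839604550 ≈ -0.20543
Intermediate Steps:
Q = -5 (Q = -15 + 10 = -5)
X(G) = 21
k(E, z) = 21 + E + z (k(E, z) = (E + z) + 21 = 21 + E + z)
k(-506, -363)/c + 75156/(-360929) = (21 - 506 - 363)/(-303200) + 75156/(-360929) = -848*(-1/303200) + 75156*(-1/360929) = 53/18950 - 75156/360929 = -1405076963/6839604550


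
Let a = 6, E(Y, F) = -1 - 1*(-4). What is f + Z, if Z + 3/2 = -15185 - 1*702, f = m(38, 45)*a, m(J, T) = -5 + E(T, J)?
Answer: -31801/2 ≈ -15901.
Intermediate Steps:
E(Y, F) = 3 (E(Y, F) = -1 + 4 = 3)
m(J, T) = -2 (m(J, T) = -5 + 3 = -2)
f = -12 (f = -2*6 = -12)
Z = -31777/2 (Z = -3/2 + (-15185 - 1*702) = -3/2 + (-15185 - 702) = -3/2 - 15887 = -31777/2 ≈ -15889.)
f + Z = -12 - 31777/2 = -31801/2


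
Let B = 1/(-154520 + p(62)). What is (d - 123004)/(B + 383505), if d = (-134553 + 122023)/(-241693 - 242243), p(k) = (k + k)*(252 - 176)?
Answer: -539811995434159/1683039924573834 ≈ -0.32074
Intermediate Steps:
p(k) = 152*k (p(k) = (2*k)*76 = 152*k)
d = 6265/241968 (d = -12530/(-483936) = -12530*(-1/483936) = 6265/241968 ≈ 0.025892)
B = -1/145096 (B = 1/(-154520 + 152*62) = 1/(-154520 + 9424) = 1/(-145096) = -1/145096 ≈ -6.8920e-6)
(d - 123004)/(B + 383505) = (6265/241968 - 123004)/(-1/145096 + 383505) = -29763025607/(241968*55645041479/145096) = -29763025607/241968*145096/55645041479 = -539811995434159/1683039924573834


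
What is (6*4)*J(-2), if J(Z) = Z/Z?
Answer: 24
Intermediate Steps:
J(Z) = 1
(6*4)*J(-2) = (6*4)*1 = 24*1 = 24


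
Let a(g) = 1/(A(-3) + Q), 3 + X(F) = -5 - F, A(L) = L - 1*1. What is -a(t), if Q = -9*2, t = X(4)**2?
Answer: 1/22 ≈ 0.045455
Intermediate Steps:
A(L) = -1 + L (A(L) = L - 1 = -1 + L)
X(F) = -8 - F (X(F) = -3 + (-5 - F) = -8 - F)
t = 144 (t = (-8 - 1*4)**2 = (-8 - 4)**2 = (-12)**2 = 144)
Q = -18
a(g) = -1/22 (a(g) = 1/((-1 - 3) - 18) = 1/(-4 - 18) = 1/(-22) = -1/22)
-a(t) = -1*(-1/22) = 1/22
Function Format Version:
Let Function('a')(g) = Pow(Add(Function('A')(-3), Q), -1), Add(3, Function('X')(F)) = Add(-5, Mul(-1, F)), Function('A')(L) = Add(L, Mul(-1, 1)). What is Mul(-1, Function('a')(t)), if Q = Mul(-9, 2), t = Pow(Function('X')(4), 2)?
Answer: Rational(1, 22) ≈ 0.045455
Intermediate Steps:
Function('A')(L) = Add(-1, L) (Function('A')(L) = Add(L, -1) = Add(-1, L))
Function('X')(F) = Add(-8, Mul(-1, F)) (Function('X')(F) = Add(-3, Add(-5, Mul(-1, F))) = Add(-8, Mul(-1, F)))
t = 144 (t = Pow(Add(-8, Mul(-1, 4)), 2) = Pow(Add(-8, -4), 2) = Pow(-12, 2) = 144)
Q = -18
Function('a')(g) = Rational(-1, 22) (Function('a')(g) = Pow(Add(Add(-1, -3), -18), -1) = Pow(Add(-4, -18), -1) = Pow(-22, -1) = Rational(-1, 22))
Mul(-1, Function('a')(t)) = Mul(-1, Rational(-1, 22)) = Rational(1, 22)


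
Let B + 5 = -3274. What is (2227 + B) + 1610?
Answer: 558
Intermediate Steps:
B = -3279 (B = -5 - 3274 = -3279)
(2227 + B) + 1610 = (2227 - 3279) + 1610 = -1052 + 1610 = 558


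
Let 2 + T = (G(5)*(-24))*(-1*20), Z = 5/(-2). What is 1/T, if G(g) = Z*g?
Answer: -1/6002 ≈ -0.00016661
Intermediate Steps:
Z = -5/2 (Z = 5*(-1/2) = -5/2 ≈ -2.5000)
G(g) = -5*g/2
T = -6002 (T = -2 + (-5/2*5*(-24))*(-1*20) = -2 - 25/2*(-24)*(-20) = -2 + 300*(-20) = -2 - 6000 = -6002)
1/T = 1/(-6002) = -1/6002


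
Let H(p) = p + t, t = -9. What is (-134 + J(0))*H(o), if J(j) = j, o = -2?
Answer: 1474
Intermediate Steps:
H(p) = -9 + p (H(p) = p - 9 = -9 + p)
(-134 + J(0))*H(o) = (-134 + 0)*(-9 - 2) = -134*(-11) = 1474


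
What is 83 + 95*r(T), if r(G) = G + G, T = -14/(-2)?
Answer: 1413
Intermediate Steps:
T = 7 (T = -14*(-½) = 7)
r(G) = 2*G
83 + 95*r(T) = 83 + 95*(2*7) = 83 + 95*14 = 83 + 1330 = 1413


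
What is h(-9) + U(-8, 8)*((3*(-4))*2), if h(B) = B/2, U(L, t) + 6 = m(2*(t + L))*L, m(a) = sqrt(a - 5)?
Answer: 279/2 + 192*I*sqrt(5) ≈ 139.5 + 429.33*I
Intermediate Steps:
m(a) = sqrt(-5 + a)
U(L, t) = -6 + L*sqrt(-5 + 2*L + 2*t) (U(L, t) = -6 + sqrt(-5 + 2*(t + L))*L = -6 + sqrt(-5 + 2*(L + t))*L = -6 + sqrt(-5 + (2*L + 2*t))*L = -6 + sqrt(-5 + 2*L + 2*t)*L = -6 + L*sqrt(-5 + 2*L + 2*t))
h(B) = B/2 (h(B) = B*(1/2) = B/2)
h(-9) + U(-8, 8)*((3*(-4))*2) = (1/2)*(-9) + (-6 - 8*sqrt(-5 + 2*(-8) + 2*8))*((3*(-4))*2) = -9/2 + (-6 - 8*sqrt(-5 - 16 + 16))*(-12*2) = -9/2 + (-6 - 8*I*sqrt(5))*(-24) = -9/2 + (144 + 192*I*sqrt(5)) = 279/2 + 192*I*sqrt(5)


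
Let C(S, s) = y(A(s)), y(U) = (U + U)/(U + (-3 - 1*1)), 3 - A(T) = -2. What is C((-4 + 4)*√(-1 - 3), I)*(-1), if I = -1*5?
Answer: -10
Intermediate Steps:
A(T) = 5 (A(T) = 3 - 1*(-2) = 3 + 2 = 5)
I = -5
y(U) = 2*U/(-4 + U) (y(U) = (2*U)/(U + (-3 - 1)) = (2*U)/(U - 4) = (2*U)/(-4 + U) = 2*U/(-4 + U))
C(S, s) = 10 (C(S, s) = 2*5/(-4 + 5) = 2*5/1 = 2*5*1 = 10)
C((-4 + 4)*√(-1 - 3), I)*(-1) = 10*(-1) = -10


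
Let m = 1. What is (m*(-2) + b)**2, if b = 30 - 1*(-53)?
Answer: 6561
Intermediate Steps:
b = 83 (b = 30 + 53 = 83)
(m*(-2) + b)**2 = (1*(-2) + 83)**2 = (-2 + 83)**2 = 81**2 = 6561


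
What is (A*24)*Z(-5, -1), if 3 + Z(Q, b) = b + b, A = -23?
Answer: 2760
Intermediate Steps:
Z(Q, b) = -3 + 2*b (Z(Q, b) = -3 + (b + b) = -3 + 2*b)
(A*24)*Z(-5, -1) = (-23*24)*(-3 + 2*(-1)) = -552*(-3 - 2) = -552*(-5) = 2760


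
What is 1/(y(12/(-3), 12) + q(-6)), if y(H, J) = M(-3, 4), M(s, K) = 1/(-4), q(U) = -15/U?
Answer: 4/9 ≈ 0.44444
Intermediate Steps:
M(s, K) = -1/4
y(H, J) = -1/4
1/(y(12/(-3), 12) + q(-6)) = 1/(-1/4 - 15/(-6)) = 1/(-1/4 - 15*(-1/6)) = 1/(-1/4 + 5/2) = 1/(9/4) = 4/9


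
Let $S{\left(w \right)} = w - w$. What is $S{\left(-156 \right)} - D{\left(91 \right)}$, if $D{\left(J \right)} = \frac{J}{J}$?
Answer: $-1$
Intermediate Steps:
$D{\left(J \right)} = 1$
$S{\left(w \right)} = 0$
$S{\left(-156 \right)} - D{\left(91 \right)} = 0 - 1 = -1$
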